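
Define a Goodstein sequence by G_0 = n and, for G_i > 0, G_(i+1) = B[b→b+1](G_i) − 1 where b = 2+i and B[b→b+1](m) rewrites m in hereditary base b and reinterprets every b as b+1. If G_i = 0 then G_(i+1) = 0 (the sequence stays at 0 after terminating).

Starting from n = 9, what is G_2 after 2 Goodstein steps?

[0] 9 ≡ 2^(2 + 1) + 1 (base 2). Lift 3: 82. −1: 81.
[1] 81 ≡ 3^(3 + 1) (base 3). Lift 4: 1024. −1: 1023.
[2] 1023 ≡ 3·4^4 + 3·4^3 + 3·4^2 + 3·4 + 3 (base 4). Lift 5: 9843. −1: 9842.

1023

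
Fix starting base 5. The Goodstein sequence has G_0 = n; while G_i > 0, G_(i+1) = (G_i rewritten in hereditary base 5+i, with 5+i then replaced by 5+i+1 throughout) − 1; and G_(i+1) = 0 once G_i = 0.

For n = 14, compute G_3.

17

G_0 = 14. HB_5(14) = 2·5 + 4. Bump = 16. G_1 = 15.
G_1 = 15. HB_6(15) = 2·6 + 3. Bump = 17. G_2 = 16.
G_2 = 16. HB_7(16) = 2·7 + 2. Bump = 18. G_3 = 17.
G_3 = 17. HB_8(17) = 2·8 + 1. Bump = 19. G_4 = 18.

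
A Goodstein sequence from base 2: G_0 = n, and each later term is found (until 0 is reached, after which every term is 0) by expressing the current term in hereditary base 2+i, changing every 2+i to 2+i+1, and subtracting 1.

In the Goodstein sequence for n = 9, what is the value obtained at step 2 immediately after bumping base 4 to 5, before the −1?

base 2: 9 = 2^(2 + 1) + 1; at 3: 3^(3 + 1) + 1 = 82; next = 81
base 3: 81 = 3^(3 + 1); at 4: 4^(4 + 1) = 1024; next = 1023
base 4: 1023 = 3·4^4 + 3·4^3 + 3·4^2 + 3·4 + 3; at 5: 3·5^5 + 3·5^3 + 3·5^2 + 3·5 + 3 = 9843; next = 9842

9843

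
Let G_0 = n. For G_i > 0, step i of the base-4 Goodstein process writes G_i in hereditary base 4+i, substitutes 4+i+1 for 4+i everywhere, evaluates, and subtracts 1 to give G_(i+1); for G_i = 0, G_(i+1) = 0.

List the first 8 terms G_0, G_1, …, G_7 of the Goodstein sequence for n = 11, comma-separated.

11, 12, 13, 14, 15, 15, 15, 15

i=0: 11 = 2·4 + 3 (b=4); 4→5: 2·5 + 3 = 13; 13−1 = 12
i=1: 12 = 2·5 + 2 (b=5); 5→6: 2·6 + 2 = 14; 14−1 = 13
i=2: 13 = 2·6 + 1 (b=6); 6→7: 2·7 + 1 = 15; 15−1 = 14
i=3: 14 = 2·7 (b=7); 7→8: 2·8 = 16; 16−1 = 15
i=4: 15 = 8 + 7 (b=8); 8→9: 9 + 7 = 16; 16−1 = 15
i=5: 15 = 9 + 6 (b=9); 9→10: 10 + 6 = 16; 16−1 = 15
i=6: 15 = 10 + 5 (b=10); 10→11: 11 + 5 = 16; 16−1 = 15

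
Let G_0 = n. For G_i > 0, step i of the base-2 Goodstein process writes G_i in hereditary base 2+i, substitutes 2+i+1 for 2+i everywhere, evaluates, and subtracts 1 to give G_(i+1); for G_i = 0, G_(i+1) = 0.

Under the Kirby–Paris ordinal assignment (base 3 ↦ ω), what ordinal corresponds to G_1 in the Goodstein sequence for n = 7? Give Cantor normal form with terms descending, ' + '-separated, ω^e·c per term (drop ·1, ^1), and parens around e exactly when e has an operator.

base 2: 7 = 2^2 + 2 + 1; at 3: 3^3 + 3 + 1 = 31; next = 30
base 3: 30 = 3^3 + 3; at 4: 4^4 + 4 = 260; next = 259

ω^ω + ω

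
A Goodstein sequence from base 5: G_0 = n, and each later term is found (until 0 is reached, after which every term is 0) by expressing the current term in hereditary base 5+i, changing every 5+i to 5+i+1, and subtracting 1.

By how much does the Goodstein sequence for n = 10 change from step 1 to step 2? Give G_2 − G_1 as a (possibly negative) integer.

0

G_0 = 10. HB_5(10) = 2·5. Bump = 12. G_1 = 11.
G_1 = 11. HB_6(11) = 6 + 5. Bump = 12. G_2 = 11.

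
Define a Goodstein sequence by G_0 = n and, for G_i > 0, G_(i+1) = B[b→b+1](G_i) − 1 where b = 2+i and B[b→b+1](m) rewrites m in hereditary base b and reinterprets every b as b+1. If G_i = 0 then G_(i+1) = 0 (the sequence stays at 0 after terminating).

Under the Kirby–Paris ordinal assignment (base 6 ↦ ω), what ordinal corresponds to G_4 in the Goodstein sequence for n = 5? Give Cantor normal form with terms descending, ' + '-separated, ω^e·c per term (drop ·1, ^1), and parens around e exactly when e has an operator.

ω^3·3 + ω^2·3 + ω·3 + 1

(0) 5|_2 = 2^2 + 1 ↦ 3^3 + 1|_3 = 28 ⇒ 27
(1) 27|_3 = 3^3 ↦ 4^4|_4 = 256 ⇒ 255
(2) 255|_4 = 3·4^3 + 3·4^2 + 3·4 + 3 ↦ 3·5^3 + 3·5^2 + 3·5 + 3|_5 = 468 ⇒ 467
(3) 467|_5 = 3·5^3 + 3·5^2 + 3·5 + 2 ↦ 3·6^3 + 3·6^2 + 3·6 + 2|_6 = 776 ⇒ 775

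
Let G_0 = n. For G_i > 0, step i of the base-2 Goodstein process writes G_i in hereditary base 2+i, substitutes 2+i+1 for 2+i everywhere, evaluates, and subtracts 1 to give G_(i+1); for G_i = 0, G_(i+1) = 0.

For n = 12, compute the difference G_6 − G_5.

128452957

G_0 = 12. HB_2(12) = 2^(2 + 1) + 2^2. Bump = 108. G_1 = 107.
G_1 = 107. HB_3(107) = 3^(3 + 1) + 2·3^2 + 2·3 + 2. Bump = 1066. G_2 = 1065.
G_2 = 1065. HB_4(1065) = 4^(4 + 1) + 2·4^2 + 2·4 + 1. Bump = 15686. G_3 = 15685.
G_3 = 15685. HB_5(15685) = 5^(5 + 1) + 2·5^2 + 2·5. Bump = 280020. G_4 = 280019.
G_4 = 280019. HB_6(280019) = 6^(6 + 1) + 2·6^2 + 6 + 5. Bump = 5764911. G_5 = 5764910.
G_5 = 5764910. HB_7(5764910) = 7^(7 + 1) + 2·7^2 + 7 + 4. Bump = 134217868. G_6 = 134217867.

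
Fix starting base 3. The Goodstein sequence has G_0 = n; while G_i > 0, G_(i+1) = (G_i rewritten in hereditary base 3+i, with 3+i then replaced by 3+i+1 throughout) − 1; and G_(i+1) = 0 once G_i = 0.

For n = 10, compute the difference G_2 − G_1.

G_0 = 10. HB_3(10) = 3^2 + 1. Bump = 17. G_1 = 16.
G_1 = 16. HB_4(16) = 4^2. Bump = 25. G_2 = 24.

8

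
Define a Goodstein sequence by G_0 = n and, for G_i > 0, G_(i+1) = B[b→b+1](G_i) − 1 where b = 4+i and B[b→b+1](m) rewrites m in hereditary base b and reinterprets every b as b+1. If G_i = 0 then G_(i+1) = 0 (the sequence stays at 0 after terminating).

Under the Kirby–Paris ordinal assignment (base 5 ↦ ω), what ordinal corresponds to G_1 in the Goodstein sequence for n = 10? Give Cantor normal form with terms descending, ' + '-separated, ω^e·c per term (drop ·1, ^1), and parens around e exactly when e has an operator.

ω·2 + 1

G_0=10  [base 4] 2·4 + 2  →[4↦5]→  2·5 + 2 = 12  −1 ⇒ G_1=11
G_1=11  [base 5] 2·5 + 1  →[5↦6]→  2·6 + 1 = 13  −1 ⇒ G_2=12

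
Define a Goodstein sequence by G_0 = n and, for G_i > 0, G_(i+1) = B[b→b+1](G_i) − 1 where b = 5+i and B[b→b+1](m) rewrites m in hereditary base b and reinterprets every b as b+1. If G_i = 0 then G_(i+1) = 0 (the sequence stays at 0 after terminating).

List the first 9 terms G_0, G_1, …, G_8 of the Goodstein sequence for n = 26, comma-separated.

26, 36, 48, 53, 58, 63, 68, 73, 78

step 0: 26 = 5^2 + 1; sub 6 for 5: 6^2 + 1; = 37; G_1 = 37−1 = 36
step 1: 36 = 6^2; sub 7 for 6: 7^2; = 49; G_2 = 49−1 = 48
step 2: 48 = 6·7 + 6; sub 8 for 7: 6·8 + 6; = 54; G_3 = 54−1 = 53
step 3: 53 = 6·8 + 5; sub 9 for 8: 6·9 + 5; = 59; G_4 = 59−1 = 58
step 4: 58 = 6·9 + 4; sub 10 for 9: 6·10 + 4; = 64; G_5 = 64−1 = 63
step 5: 63 = 6·10 + 3; sub 11 for 10: 6·11 + 3; = 69; G_6 = 69−1 = 68
step 6: 68 = 6·11 + 2; sub 12 for 11: 6·12 + 2; = 74; G_7 = 74−1 = 73
step 7: 73 = 6·12 + 1; sub 13 for 12: 6·13 + 1; = 79; G_8 = 79−1 = 78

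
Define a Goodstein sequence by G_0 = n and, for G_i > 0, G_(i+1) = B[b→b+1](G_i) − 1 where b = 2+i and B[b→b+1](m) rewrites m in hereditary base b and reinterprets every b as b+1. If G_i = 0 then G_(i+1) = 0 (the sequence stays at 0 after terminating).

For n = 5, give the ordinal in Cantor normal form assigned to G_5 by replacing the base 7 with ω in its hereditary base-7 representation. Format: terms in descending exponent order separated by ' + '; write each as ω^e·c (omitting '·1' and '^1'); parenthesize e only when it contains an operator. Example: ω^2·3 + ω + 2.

[0] 5 ≡ 2^2 + 1 (base 2). Lift 3: 28. −1: 27.
[1] 27 ≡ 3^3 (base 3). Lift 4: 256. −1: 255.
[2] 255 ≡ 3·4^3 + 3·4^2 + 3·4 + 3 (base 4). Lift 5: 468. −1: 467.
[3] 467 ≡ 3·5^3 + 3·5^2 + 3·5 + 2 (base 5). Lift 6: 776. −1: 775.
[4] 775 ≡ 3·6^3 + 3·6^2 + 3·6 + 1 (base 6). Lift 7: 1198. −1: 1197.
[5] 1197 ≡ 3·7^3 + 3·7^2 + 3·7 (base 7). Lift 8: 1752. −1: 1751.

ω^3·3 + ω^2·3 + ω·3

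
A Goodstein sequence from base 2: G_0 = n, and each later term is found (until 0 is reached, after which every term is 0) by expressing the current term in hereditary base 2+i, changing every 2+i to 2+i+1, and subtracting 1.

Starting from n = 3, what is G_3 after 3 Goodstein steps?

base 2: 3 = 2 + 1; at 3: 3 + 1 = 4; next = 3
base 3: 3 = 3; at 4: 4 = 4; next = 3
base 4: 3 = 3; at 5: 3 = 3; next = 2
base 5: 2 = 2; at 6: 2 = 2; next = 1

2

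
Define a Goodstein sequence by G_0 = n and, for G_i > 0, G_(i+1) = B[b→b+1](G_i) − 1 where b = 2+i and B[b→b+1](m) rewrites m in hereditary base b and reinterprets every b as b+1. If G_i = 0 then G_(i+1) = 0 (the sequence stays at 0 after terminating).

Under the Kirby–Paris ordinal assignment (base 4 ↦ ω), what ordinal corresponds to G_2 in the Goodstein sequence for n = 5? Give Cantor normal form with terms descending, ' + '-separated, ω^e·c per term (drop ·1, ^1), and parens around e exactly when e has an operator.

(0) 5|_2 = 2^2 + 1 ↦ 3^3 + 1|_3 = 28 ⇒ 27
(1) 27|_3 = 3^3 ↦ 4^4|_4 = 256 ⇒ 255
(2) 255|_4 = 3·4^3 + 3·4^2 + 3·4 + 3 ↦ 3·5^3 + 3·5^2 + 3·5 + 3|_5 = 468 ⇒ 467

ω^3·3 + ω^2·3 + ω·3 + 3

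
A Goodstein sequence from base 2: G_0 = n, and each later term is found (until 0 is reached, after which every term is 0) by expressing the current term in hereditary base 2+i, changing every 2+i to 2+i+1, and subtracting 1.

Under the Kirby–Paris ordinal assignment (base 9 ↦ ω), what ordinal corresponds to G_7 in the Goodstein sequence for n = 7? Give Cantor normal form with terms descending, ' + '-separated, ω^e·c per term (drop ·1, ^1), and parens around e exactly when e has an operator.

7 —HB2→ 2^2 + 2 + 1 —bump→ 3^3 + 3 + 1 = 31 —(−1)→ 30
30 —HB3→ 3^3 + 3 —bump→ 4^4 + 4 = 260 —(−1)→ 259
259 —HB4→ 4^4 + 3 —bump→ 5^5 + 3 = 3128 —(−1)→ 3127
3127 —HB5→ 5^5 + 2 —bump→ 6^6 + 2 = 46658 —(−1)→ 46657
46657 —HB6→ 6^6 + 1 —bump→ 7^7 + 1 = 823544 —(−1)→ 823543
823543 —HB7→ 7^7 —bump→ 8^8 = 16777216 —(−1)→ 16777215
16777215 —HB8→ 7·8^7 + 7·8^6 + 7·8^5 + 7·8^4 + 7·8^3 + 7·8^2 + 7·8 + 7 —bump→ 7·9^7 + 7·9^6 + 7·9^5 + 7·9^4 + 7·9^3 + 7·9^2 + 7·9 + 7 = 37665880 —(−1)→ 37665879
37665879 —HB9→ 7·9^7 + 7·9^6 + 7·9^5 + 7·9^4 + 7·9^3 + 7·9^2 + 7·9 + 6 —bump→ 7·10^7 + 7·10^6 + 7·10^5 + 7·10^4 + 7·10^3 + 7·10^2 + 7·10 + 6 = 77777776 —(−1)→ 77777775

ω^7·7 + ω^6·7 + ω^5·7 + ω^4·7 + ω^3·7 + ω^2·7 + ω·7 + 6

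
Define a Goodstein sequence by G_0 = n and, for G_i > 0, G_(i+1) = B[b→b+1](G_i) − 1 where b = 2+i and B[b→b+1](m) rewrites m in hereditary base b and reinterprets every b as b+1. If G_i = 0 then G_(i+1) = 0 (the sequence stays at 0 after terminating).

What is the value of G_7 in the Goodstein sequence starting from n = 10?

1937434592

base 2: 10 = 2^(2 + 1) + 2; at 3: 3^(3 + 1) + 3 = 84; next = 83
base 3: 83 = 3^(3 + 1) + 2; at 4: 4^(4 + 1) + 2 = 1026; next = 1025
base 4: 1025 = 4^(4 + 1) + 1; at 5: 5^(5 + 1) + 1 = 15626; next = 15625
base 5: 15625 = 5^(5 + 1); at 6: 6^(6 + 1) = 279936; next = 279935
base 6: 279935 = 5·6^6 + 5·6^5 + 5·6^4 + 5·6^3 + 5·6^2 + 5·6 + 5; at 7: 5·7^7 + 5·7^5 + 5·7^4 + 5·7^3 + 5·7^2 + 5·7 + 5 = 4215755; next = 4215754
base 7: 4215754 = 5·7^7 + 5·7^5 + 5·7^4 + 5·7^3 + 5·7^2 + 5·7 + 4; at 8: 5·8^8 + 5·8^5 + 5·8^4 + 5·8^3 + 5·8^2 + 5·8 + 4 = 84073324; next = 84073323
base 8: 84073323 = 5·8^8 + 5·8^5 + 5·8^4 + 5·8^3 + 5·8^2 + 5·8 + 3; at 9: 5·9^9 + 5·9^5 + 5·9^4 + 5·9^3 + 5·9^2 + 5·9 + 3 = 1937434593; next = 1937434592
base 9: 1937434592 = 5·9^9 + 5·9^5 + 5·9^4 + 5·9^3 + 5·9^2 + 5·9 + 2; at 10: 5·10^10 + 5·10^5 + 5·10^4 + 5·10^3 + 5·10^2 + 5·10 + 2 = 50000555552; next = 50000555551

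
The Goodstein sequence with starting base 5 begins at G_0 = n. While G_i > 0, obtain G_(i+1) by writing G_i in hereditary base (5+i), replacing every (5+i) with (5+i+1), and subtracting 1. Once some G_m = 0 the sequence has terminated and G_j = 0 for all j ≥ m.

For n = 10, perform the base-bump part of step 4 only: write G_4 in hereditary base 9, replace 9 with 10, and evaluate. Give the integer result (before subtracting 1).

[0] 10 ≡ 2·5 (base 5). Lift 6: 12. −1: 11.
[1] 11 ≡ 6 + 5 (base 6). Lift 7: 12. −1: 11.
[2] 11 ≡ 7 + 4 (base 7). Lift 8: 12. −1: 11.
[3] 11 ≡ 8 + 3 (base 8). Lift 9: 12. −1: 11.

12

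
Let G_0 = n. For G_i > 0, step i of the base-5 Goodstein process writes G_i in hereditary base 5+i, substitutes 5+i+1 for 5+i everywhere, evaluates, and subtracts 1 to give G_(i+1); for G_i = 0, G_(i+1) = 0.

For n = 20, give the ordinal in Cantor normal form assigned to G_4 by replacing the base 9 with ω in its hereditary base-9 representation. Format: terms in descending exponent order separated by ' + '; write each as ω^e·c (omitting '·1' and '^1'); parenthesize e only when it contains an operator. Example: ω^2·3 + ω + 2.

ω·3 + 2

[0] 20 ≡ 4·5 (base 5). Lift 6: 24. −1: 23.
[1] 23 ≡ 3·6 + 5 (base 6). Lift 7: 26. −1: 25.
[2] 25 ≡ 3·7 + 4 (base 7). Lift 8: 28. −1: 27.
[3] 27 ≡ 3·8 + 3 (base 8). Lift 9: 30. −1: 29.
[4] 29 ≡ 3·9 + 2 (base 9). Lift 10: 32. −1: 31.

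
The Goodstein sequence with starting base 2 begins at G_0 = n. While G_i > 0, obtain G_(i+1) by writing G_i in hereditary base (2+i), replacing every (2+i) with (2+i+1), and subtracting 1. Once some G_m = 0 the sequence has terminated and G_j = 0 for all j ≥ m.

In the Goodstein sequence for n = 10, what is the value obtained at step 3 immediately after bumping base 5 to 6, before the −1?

279936

G_0 = 10. HB_2(10) = 2^(2 + 1) + 2. Bump = 84. G_1 = 83.
G_1 = 83. HB_3(83) = 3^(3 + 1) + 2. Bump = 1026. G_2 = 1025.
G_2 = 1025. HB_4(1025) = 4^(4 + 1) + 1. Bump = 15626. G_3 = 15625.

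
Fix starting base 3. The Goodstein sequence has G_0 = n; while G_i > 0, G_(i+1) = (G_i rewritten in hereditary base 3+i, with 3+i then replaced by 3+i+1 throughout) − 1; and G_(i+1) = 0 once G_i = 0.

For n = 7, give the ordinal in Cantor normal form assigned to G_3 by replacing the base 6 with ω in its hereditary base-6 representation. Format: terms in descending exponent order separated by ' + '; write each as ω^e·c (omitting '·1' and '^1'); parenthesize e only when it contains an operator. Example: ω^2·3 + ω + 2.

(0) 7|_3 = 2·3 + 1 ↦ 2·4 + 1|_4 = 9 ⇒ 8
(1) 8|_4 = 2·4 ↦ 2·5|_5 = 10 ⇒ 9
(2) 9|_5 = 5 + 4 ↦ 6 + 4|_6 = 10 ⇒ 9

ω + 3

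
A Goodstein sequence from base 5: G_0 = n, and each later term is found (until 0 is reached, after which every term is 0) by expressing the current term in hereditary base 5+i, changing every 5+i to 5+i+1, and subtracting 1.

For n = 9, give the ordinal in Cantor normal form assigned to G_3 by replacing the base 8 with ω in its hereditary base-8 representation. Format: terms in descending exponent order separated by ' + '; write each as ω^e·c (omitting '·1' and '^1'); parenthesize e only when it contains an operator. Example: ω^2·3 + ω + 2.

i=0: 9 = 5 + 4 (b=5); 5→6: 6 + 4 = 10; 10−1 = 9
i=1: 9 = 6 + 3 (b=6); 6→7: 7 + 3 = 10; 10−1 = 9
i=2: 9 = 7 + 2 (b=7); 7→8: 8 + 2 = 10; 10−1 = 9

ω + 1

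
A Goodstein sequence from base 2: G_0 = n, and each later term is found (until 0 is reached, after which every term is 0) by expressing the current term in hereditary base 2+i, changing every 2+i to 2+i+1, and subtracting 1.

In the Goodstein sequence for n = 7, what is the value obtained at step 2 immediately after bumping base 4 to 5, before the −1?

3128

7 —HB2→ 2^2 + 2 + 1 —bump→ 3^3 + 3 + 1 = 31 —(−1)→ 30
30 —HB3→ 3^3 + 3 —bump→ 4^4 + 4 = 260 —(−1)→ 259
259 —HB4→ 4^4 + 3 —bump→ 5^5 + 3 = 3128 —(−1)→ 3127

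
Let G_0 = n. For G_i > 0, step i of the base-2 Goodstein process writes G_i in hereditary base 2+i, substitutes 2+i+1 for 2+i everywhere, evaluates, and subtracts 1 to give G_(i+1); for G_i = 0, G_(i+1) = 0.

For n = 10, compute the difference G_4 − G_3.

264310

(0) 10|_2 = 2^(2 + 1) + 2 ↦ 3^(3 + 1) + 3|_3 = 84 ⇒ 83
(1) 83|_3 = 3^(3 + 1) + 2 ↦ 4^(4 + 1) + 2|_4 = 1026 ⇒ 1025
(2) 1025|_4 = 4^(4 + 1) + 1 ↦ 5^(5 + 1) + 1|_5 = 15626 ⇒ 15625
(3) 15625|_5 = 5^(5 + 1) ↦ 6^(6 + 1)|_6 = 279936 ⇒ 279935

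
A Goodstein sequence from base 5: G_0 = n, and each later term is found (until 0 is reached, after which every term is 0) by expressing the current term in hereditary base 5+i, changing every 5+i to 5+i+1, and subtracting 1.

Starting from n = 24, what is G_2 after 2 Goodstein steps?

[0] 24 ≡ 4·5 + 4 (base 5). Lift 6: 28. −1: 27.
[1] 27 ≡ 4·6 + 3 (base 6). Lift 7: 31. −1: 30.
[2] 30 ≡ 4·7 + 2 (base 7). Lift 8: 34. −1: 33.

30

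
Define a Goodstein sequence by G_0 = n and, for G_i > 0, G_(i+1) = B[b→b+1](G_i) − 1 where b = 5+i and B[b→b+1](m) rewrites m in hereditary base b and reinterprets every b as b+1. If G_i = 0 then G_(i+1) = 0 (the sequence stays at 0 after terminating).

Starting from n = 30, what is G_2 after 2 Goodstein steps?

53

G_0=30  [base 5] 5^2 + 5  →[5↦6]→  6^2 + 6 = 42  −1 ⇒ G_1=41
G_1=41  [base 6] 6^2 + 5  →[6↦7]→  7^2 + 5 = 54  −1 ⇒ G_2=53
G_2=53  [base 7] 7^2 + 4  →[7↦8]→  8^2 + 4 = 68  −1 ⇒ G_3=67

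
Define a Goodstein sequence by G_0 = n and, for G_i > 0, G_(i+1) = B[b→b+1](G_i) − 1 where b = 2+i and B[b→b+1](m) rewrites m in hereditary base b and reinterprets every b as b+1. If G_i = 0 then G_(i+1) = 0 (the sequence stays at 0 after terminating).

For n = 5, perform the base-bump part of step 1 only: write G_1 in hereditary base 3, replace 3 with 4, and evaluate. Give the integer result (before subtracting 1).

256

step 0: 5 = 2^2 + 1; sub 3 for 2: 3^3 + 1; = 28; G_1 = 28−1 = 27
step 1: 27 = 3^3; sub 4 for 3: 4^4; = 256; G_2 = 256−1 = 255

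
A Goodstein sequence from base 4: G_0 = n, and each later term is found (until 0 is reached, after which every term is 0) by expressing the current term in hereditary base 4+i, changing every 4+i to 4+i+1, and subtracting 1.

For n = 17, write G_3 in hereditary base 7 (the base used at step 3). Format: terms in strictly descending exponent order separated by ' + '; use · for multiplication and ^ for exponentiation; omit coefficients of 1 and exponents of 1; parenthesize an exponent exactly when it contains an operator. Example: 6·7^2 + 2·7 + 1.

G_0=17  [base 4] 4^2 + 1  →[4↦5]→  5^2 + 1 = 26  −1 ⇒ G_1=25
G_1=25  [base 5] 5^2  →[5↦6]→  6^2 = 36  −1 ⇒ G_2=35
G_2=35  [base 6] 5·6 + 5  →[6↦7]→  5·7 + 5 = 40  −1 ⇒ G_3=39
G_3=39  [base 7] 5·7 + 4  →[7↦8]→  5·8 + 4 = 44  −1 ⇒ G_4=43

5·7 + 4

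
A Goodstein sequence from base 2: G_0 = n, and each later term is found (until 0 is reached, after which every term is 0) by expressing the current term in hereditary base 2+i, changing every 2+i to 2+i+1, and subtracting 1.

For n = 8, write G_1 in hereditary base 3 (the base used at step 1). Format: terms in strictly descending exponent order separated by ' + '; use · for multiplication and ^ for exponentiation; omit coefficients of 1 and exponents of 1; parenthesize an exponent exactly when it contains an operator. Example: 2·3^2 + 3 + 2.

step 0: 8 = 2^(2 + 1); sub 3 for 2: 3^(3 + 1); = 81; G_1 = 81−1 = 80
step 1: 80 = 2·3^3 + 2·3^2 + 2·3 + 2; sub 4 for 3: 2·4^4 + 2·4^2 + 2·4 + 2; = 554; G_2 = 554−1 = 553

2·3^3 + 2·3^2 + 2·3 + 2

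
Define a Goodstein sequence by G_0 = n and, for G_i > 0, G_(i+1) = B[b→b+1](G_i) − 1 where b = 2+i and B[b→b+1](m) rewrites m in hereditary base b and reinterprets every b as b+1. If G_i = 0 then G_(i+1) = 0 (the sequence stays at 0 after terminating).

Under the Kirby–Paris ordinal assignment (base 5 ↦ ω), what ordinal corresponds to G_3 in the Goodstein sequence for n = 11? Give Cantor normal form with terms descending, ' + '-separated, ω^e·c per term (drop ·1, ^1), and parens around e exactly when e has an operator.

step 0: 11 = 2^(2 + 1) + 2 + 1; sub 3 for 2: 3^(3 + 1) + 3 + 1; = 85; G_1 = 85−1 = 84
step 1: 84 = 3^(3 + 1) + 3; sub 4 for 3: 4^(4 + 1) + 4; = 1028; G_2 = 1028−1 = 1027
step 2: 1027 = 4^(4 + 1) + 3; sub 5 for 4: 5^(5 + 1) + 3; = 15628; G_3 = 15628−1 = 15627
step 3: 15627 = 5^(5 + 1) + 2; sub 6 for 5: 6^(6 + 1) + 2; = 279938; G_4 = 279938−1 = 279937

ω^(ω + 1) + 2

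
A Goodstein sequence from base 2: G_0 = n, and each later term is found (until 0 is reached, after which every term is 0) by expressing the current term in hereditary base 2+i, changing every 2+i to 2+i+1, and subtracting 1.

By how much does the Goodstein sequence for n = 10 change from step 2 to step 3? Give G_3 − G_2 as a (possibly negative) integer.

14600

[0] 10 ≡ 2^(2 + 1) + 2 (base 2). Lift 3: 84. −1: 83.
[1] 83 ≡ 3^(3 + 1) + 2 (base 3). Lift 4: 1026. −1: 1025.
[2] 1025 ≡ 4^(4 + 1) + 1 (base 4). Lift 5: 15626. −1: 15625.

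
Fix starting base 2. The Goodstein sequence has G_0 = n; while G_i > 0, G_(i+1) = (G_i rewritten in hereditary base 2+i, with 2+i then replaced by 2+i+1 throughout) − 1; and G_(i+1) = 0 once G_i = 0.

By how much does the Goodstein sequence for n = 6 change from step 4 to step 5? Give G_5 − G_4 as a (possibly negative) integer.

51384

[0] 6 ≡ 2^2 + 2 (base 2). Lift 3: 30. −1: 29.
[1] 29 ≡ 3^3 + 2 (base 3). Lift 4: 258. −1: 257.
[2] 257 ≡ 4^4 + 1 (base 4). Lift 5: 3126. −1: 3125.
[3] 3125 ≡ 5^5 (base 5). Lift 6: 46656. −1: 46655.
[4] 46655 ≡ 5·6^5 + 5·6^4 + 5·6^3 + 5·6^2 + 5·6 + 5 (base 6). Lift 7: 98040. −1: 98039.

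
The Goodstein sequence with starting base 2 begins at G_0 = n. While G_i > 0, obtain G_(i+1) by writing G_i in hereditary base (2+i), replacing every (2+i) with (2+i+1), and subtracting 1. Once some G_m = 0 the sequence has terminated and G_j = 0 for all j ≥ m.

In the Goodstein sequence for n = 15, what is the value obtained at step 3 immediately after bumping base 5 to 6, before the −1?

326594

G_0 = 15. HB_2(15) = 2^(2 + 1) + 2^2 + 2 + 1. Bump = 112. G_1 = 111.
G_1 = 111. HB_3(111) = 3^(3 + 1) + 3^3 + 3. Bump = 1284. G_2 = 1283.
G_2 = 1283. HB_4(1283) = 4^(4 + 1) + 4^4 + 3. Bump = 18753. G_3 = 18752.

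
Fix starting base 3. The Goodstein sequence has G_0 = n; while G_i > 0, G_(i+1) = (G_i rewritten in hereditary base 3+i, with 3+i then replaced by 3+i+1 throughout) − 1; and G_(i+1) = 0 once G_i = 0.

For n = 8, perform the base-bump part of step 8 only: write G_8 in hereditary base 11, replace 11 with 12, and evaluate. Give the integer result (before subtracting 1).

[0] 8 ≡ 2·3 + 2 (base 3). Lift 4: 10. −1: 9.
[1] 9 ≡ 2·4 + 1 (base 4). Lift 5: 11. −1: 10.
[2] 10 ≡ 2·5 (base 5). Lift 6: 12. −1: 11.
[3] 11 ≡ 6 + 5 (base 6). Lift 7: 12. −1: 11.
[4] 11 ≡ 7 + 4 (base 7). Lift 8: 12. −1: 11.
[5] 11 ≡ 8 + 3 (base 8). Lift 9: 12. −1: 11.
[6] 11 ≡ 9 + 2 (base 9). Lift 10: 12. −1: 11.
[7] 11 ≡ 10 + 1 (base 10). Lift 11: 12. −1: 11.

12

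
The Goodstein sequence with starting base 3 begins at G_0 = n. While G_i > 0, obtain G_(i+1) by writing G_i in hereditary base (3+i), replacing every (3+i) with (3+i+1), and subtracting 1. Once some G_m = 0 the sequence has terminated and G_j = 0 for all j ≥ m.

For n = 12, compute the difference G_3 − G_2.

G_0 = 12. HB_3(12) = 3^2 + 3. Bump = 20. G_1 = 19.
G_1 = 19. HB_4(19) = 4^2 + 3. Bump = 28. G_2 = 27.
G_2 = 27. HB_5(27) = 5^2 + 2. Bump = 38. G_3 = 37.

10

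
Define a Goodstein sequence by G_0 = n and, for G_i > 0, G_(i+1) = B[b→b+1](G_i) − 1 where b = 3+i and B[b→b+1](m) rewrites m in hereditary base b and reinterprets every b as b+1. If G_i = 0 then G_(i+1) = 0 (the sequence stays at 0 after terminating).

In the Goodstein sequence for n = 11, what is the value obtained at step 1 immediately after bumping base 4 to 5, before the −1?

(0) 11|_3 = 3^2 + 2 ↦ 4^2 + 2|_4 = 18 ⇒ 17
(1) 17|_4 = 4^2 + 1 ↦ 5^2 + 1|_5 = 26 ⇒ 25

26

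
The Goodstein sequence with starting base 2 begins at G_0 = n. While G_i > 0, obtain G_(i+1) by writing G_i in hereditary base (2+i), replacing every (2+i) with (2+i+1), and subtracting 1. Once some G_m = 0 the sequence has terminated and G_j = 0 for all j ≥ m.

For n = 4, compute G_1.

(0) 4|_2 = 2^2 ↦ 3^3|_3 = 27 ⇒ 26
(1) 26|_3 = 2·3^2 + 2·3 + 2 ↦ 2·4^2 + 2·4 + 2|_4 = 42 ⇒ 41

26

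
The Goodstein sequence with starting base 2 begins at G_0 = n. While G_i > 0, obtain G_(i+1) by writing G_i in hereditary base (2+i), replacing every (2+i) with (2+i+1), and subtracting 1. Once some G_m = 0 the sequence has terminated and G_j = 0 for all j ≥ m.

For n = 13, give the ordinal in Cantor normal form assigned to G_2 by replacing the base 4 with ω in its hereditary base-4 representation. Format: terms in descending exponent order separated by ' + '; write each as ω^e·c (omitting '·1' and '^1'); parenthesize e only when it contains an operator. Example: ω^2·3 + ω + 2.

ω^(ω + 1) + ω^3·3 + ω^2·3 + ω·3 + 3

step 0: 13 = 2^(2 + 1) + 2^2 + 1; sub 3 for 2: 3^(3 + 1) + 3^3 + 1; = 109; G_1 = 109−1 = 108
step 1: 108 = 3^(3 + 1) + 3^3; sub 4 for 3: 4^(4 + 1) + 4^4; = 1280; G_2 = 1280−1 = 1279
step 2: 1279 = 4^(4 + 1) + 3·4^3 + 3·4^2 + 3·4 + 3; sub 5 for 4: 5^(5 + 1) + 3·5^3 + 3·5^2 + 3·5 + 3; = 16093; G_3 = 16093−1 = 16092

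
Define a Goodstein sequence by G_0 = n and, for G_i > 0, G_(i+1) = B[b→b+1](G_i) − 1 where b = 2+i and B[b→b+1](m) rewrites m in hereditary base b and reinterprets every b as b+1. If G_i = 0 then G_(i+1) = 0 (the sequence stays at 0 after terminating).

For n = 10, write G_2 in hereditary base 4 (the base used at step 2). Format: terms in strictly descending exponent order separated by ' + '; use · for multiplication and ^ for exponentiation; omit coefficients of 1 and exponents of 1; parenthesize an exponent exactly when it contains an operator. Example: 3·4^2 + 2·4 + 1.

4^(4 + 1) + 1

i=0: 10 = 2^(2 + 1) + 2 (b=2); 2→3: 3^(3 + 1) + 3 = 84; 84−1 = 83
i=1: 83 = 3^(3 + 1) + 2 (b=3); 3→4: 4^(4 + 1) + 2 = 1026; 1026−1 = 1025
i=2: 1025 = 4^(4 + 1) + 1 (b=4); 4→5: 5^(5 + 1) + 1 = 15626; 15626−1 = 15625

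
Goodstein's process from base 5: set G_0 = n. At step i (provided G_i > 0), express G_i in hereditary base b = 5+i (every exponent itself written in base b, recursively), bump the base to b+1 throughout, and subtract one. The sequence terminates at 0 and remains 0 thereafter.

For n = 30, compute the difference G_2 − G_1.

12

G_0 = 30. HB_5(30) = 5^2 + 5. Bump = 42. G_1 = 41.
G_1 = 41. HB_6(41) = 6^2 + 5. Bump = 54. G_2 = 53.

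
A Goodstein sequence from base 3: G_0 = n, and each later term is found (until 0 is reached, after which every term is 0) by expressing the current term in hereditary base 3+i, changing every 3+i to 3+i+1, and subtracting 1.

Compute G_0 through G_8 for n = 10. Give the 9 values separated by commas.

10, 16, 24, 27, 30, 33, 36, 39, 41

(0) 10|_3 = 3^2 + 1 ↦ 4^2 + 1|_4 = 17 ⇒ 16
(1) 16|_4 = 4^2 ↦ 5^2|_5 = 25 ⇒ 24
(2) 24|_5 = 4·5 + 4 ↦ 4·6 + 4|_6 = 28 ⇒ 27
(3) 27|_6 = 4·6 + 3 ↦ 4·7 + 3|_7 = 31 ⇒ 30
(4) 30|_7 = 4·7 + 2 ↦ 4·8 + 2|_8 = 34 ⇒ 33
(5) 33|_8 = 4·8 + 1 ↦ 4·9 + 1|_9 = 37 ⇒ 36
(6) 36|_9 = 4·9 ↦ 4·10|_10 = 40 ⇒ 39
(7) 39|_10 = 3·10 + 9 ↦ 3·11 + 9|_11 = 42 ⇒ 41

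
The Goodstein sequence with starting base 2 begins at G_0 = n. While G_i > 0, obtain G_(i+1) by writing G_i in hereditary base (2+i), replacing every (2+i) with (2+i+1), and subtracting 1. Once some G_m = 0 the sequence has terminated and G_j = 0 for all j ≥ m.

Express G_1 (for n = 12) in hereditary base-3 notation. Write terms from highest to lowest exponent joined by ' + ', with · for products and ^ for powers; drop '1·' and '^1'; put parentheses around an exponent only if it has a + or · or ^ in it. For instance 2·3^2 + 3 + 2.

3^(3 + 1) + 2·3^2 + 2·3 + 2

G_0=12  [base 2] 2^(2 + 1) + 2^2  →[2↦3]→  3^(3 + 1) + 3^3 = 108  −1 ⇒ G_1=107
G_1=107  [base 3] 3^(3 + 1) + 2·3^2 + 2·3 + 2  →[3↦4]→  4^(4 + 1) + 2·4^2 + 2·4 + 2 = 1066  −1 ⇒ G_2=1065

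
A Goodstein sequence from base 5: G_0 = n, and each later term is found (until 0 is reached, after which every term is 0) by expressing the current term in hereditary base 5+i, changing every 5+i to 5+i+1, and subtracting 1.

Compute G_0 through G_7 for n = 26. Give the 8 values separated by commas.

26, 36, 48, 53, 58, 63, 68, 73

step 0: 26 = 5^2 + 1; sub 6 for 5: 6^2 + 1; = 37; G_1 = 37−1 = 36
step 1: 36 = 6^2; sub 7 for 6: 7^2; = 49; G_2 = 49−1 = 48
step 2: 48 = 6·7 + 6; sub 8 for 7: 6·8 + 6; = 54; G_3 = 54−1 = 53
step 3: 53 = 6·8 + 5; sub 9 for 8: 6·9 + 5; = 59; G_4 = 59−1 = 58
step 4: 58 = 6·9 + 4; sub 10 for 9: 6·10 + 4; = 64; G_5 = 64−1 = 63
step 5: 63 = 6·10 + 3; sub 11 for 10: 6·11 + 3; = 69; G_6 = 69−1 = 68
step 6: 68 = 6·11 + 2; sub 12 for 11: 6·12 + 2; = 74; G_7 = 74−1 = 73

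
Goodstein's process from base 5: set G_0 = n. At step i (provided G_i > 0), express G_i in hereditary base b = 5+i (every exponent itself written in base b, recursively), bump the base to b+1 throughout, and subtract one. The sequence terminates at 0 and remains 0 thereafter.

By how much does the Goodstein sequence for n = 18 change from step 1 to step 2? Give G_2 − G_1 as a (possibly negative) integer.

step 0: 18 = 3·5 + 3; sub 6 for 5: 3·6 + 3; = 21; G_1 = 21−1 = 20
step 1: 20 = 3·6 + 2; sub 7 for 6: 3·7 + 2; = 23; G_2 = 23−1 = 22

2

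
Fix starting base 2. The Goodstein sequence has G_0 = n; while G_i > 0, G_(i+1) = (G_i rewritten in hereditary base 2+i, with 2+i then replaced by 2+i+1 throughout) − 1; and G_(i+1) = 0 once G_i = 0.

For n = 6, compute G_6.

187243

G_0 = 6. HB_2(6) = 2^2 + 2. Bump = 30. G_1 = 29.
G_1 = 29. HB_3(29) = 3^3 + 2. Bump = 258. G_2 = 257.
G_2 = 257. HB_4(257) = 4^4 + 1. Bump = 3126. G_3 = 3125.
G_3 = 3125. HB_5(3125) = 5^5. Bump = 46656. G_4 = 46655.
G_4 = 46655. HB_6(46655) = 5·6^5 + 5·6^4 + 5·6^3 + 5·6^2 + 5·6 + 5. Bump = 98040. G_5 = 98039.
G_5 = 98039. HB_7(98039) = 5·7^5 + 5·7^4 + 5·7^3 + 5·7^2 + 5·7 + 4. Bump = 187244. G_6 = 187243.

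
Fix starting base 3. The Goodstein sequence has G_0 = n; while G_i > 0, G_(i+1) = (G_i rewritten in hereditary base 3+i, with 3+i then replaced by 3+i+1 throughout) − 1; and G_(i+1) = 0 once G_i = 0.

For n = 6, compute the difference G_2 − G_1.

6 —HB3→ 2·3 —bump→ 2·4 = 8 —(−1)→ 7
7 —HB4→ 4 + 3 —bump→ 5 + 3 = 8 —(−1)→ 7

0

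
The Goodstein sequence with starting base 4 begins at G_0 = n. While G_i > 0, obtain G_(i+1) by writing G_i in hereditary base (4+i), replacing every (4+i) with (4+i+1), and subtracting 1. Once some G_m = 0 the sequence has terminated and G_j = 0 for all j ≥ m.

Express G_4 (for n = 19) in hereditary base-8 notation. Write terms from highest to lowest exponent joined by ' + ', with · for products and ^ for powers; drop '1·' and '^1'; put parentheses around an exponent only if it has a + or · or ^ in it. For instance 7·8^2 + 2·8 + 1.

(0) 19|_4 = 4^2 + 3 ↦ 5^2 + 3|_5 = 28 ⇒ 27
(1) 27|_5 = 5^2 + 2 ↦ 6^2 + 2|_6 = 38 ⇒ 37
(2) 37|_6 = 6^2 + 1 ↦ 7^2 + 1|_7 = 50 ⇒ 49
(3) 49|_7 = 7^2 ↦ 8^2|_8 = 64 ⇒ 63
(4) 63|_8 = 7·8 + 7 ↦ 7·9 + 7|_9 = 70 ⇒ 69

7·8 + 7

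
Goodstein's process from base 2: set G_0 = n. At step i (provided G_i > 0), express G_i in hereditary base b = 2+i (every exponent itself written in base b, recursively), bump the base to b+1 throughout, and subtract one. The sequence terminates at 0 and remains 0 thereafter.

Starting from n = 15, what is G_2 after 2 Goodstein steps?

1283

step 0: 15 = 2^(2 + 1) + 2^2 + 2 + 1; sub 3 for 2: 3^(3 + 1) + 3^3 + 3 + 1; = 112; G_1 = 112−1 = 111
step 1: 111 = 3^(3 + 1) + 3^3 + 3; sub 4 for 3: 4^(4 + 1) + 4^4 + 4; = 1284; G_2 = 1284−1 = 1283
step 2: 1283 = 4^(4 + 1) + 4^4 + 3; sub 5 for 4: 5^(5 + 1) + 5^5 + 3; = 18753; G_3 = 18753−1 = 18752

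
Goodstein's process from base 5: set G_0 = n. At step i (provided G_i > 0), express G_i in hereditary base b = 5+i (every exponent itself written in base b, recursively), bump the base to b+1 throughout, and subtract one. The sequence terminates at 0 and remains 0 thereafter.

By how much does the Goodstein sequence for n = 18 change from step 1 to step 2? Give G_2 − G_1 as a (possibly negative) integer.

2

base 5: 18 = 3·5 + 3; at 6: 3·6 + 3 = 21; next = 20
base 6: 20 = 3·6 + 2; at 7: 3·7 + 2 = 23; next = 22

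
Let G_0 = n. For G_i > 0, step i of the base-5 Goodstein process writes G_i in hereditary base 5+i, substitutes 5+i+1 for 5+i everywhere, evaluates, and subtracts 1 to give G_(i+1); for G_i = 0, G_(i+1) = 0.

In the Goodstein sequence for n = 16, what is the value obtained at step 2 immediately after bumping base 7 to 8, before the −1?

base 5: 16 = 3·5 + 1; at 6: 3·6 + 1 = 19; next = 18
base 6: 18 = 3·6; at 7: 3·7 = 21; next = 20

22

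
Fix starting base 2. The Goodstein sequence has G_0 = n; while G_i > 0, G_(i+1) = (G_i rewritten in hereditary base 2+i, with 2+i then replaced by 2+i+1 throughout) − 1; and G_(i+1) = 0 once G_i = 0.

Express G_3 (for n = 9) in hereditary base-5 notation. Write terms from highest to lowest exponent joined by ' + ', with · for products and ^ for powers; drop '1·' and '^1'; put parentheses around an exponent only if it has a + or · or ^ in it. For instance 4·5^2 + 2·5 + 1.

3·5^5 + 3·5^3 + 3·5^2 + 3·5 + 2

base 2: 9 = 2^(2 + 1) + 1; at 3: 3^(3 + 1) + 1 = 82; next = 81
base 3: 81 = 3^(3 + 1); at 4: 4^(4 + 1) = 1024; next = 1023
base 4: 1023 = 3·4^4 + 3·4^3 + 3·4^2 + 3·4 + 3; at 5: 3·5^5 + 3·5^3 + 3·5^2 + 3·5 + 3 = 9843; next = 9842
base 5: 9842 = 3·5^5 + 3·5^3 + 3·5^2 + 3·5 + 2; at 6: 3·6^6 + 3·6^3 + 3·6^2 + 3·6 + 2 = 140744; next = 140743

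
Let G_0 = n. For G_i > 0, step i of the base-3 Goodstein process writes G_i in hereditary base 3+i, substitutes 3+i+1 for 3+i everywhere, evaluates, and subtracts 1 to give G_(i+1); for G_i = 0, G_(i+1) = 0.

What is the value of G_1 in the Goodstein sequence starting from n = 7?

G_0 = 7. HB_3(7) = 2·3 + 1. Bump = 9. G_1 = 8.
G_1 = 8. HB_4(8) = 2·4. Bump = 10. G_2 = 9.

8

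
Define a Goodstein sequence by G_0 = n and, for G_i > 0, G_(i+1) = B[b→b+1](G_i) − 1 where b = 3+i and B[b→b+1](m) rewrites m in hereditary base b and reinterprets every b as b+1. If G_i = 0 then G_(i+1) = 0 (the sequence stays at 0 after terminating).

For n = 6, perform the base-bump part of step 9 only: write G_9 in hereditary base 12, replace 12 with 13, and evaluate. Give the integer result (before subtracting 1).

3

[0] 6 ≡ 2·3 (base 3). Lift 4: 8. −1: 7.
[1] 7 ≡ 4 + 3 (base 4). Lift 5: 8. −1: 7.
[2] 7 ≡ 5 + 2 (base 5). Lift 6: 8. −1: 7.
[3] 7 ≡ 6 + 1 (base 6). Lift 7: 8. −1: 7.
[4] 7 ≡ 7 (base 7). Lift 8: 8. −1: 7.
[5] 7 ≡ 7 (base 8). Lift 9: 7. −1: 6.
[6] 6 ≡ 6 (base 9). Lift 10: 6. −1: 5.
[7] 5 ≡ 5 (base 10). Lift 11: 5. −1: 4.
[8] 4 ≡ 4 (base 11). Lift 12: 4. −1: 3.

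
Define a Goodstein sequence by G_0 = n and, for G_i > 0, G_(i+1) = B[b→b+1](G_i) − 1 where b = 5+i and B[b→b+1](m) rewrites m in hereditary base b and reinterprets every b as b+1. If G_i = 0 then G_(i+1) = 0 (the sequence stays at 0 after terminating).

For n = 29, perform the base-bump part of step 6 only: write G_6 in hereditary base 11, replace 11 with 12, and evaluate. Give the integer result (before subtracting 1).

116

step 0: 29 = 5^2 + 4; sub 6 for 5: 6^2 + 4; = 40; G_1 = 40−1 = 39
step 1: 39 = 6^2 + 3; sub 7 for 6: 7^2 + 3; = 52; G_2 = 52−1 = 51
step 2: 51 = 7^2 + 2; sub 8 for 7: 8^2 + 2; = 66; G_3 = 66−1 = 65
step 3: 65 = 8^2 + 1; sub 9 for 8: 9^2 + 1; = 82; G_4 = 82−1 = 81
step 4: 81 = 9^2; sub 10 for 9: 10^2; = 100; G_5 = 100−1 = 99
step 5: 99 = 9·10 + 9; sub 11 for 10: 9·11 + 9; = 108; G_6 = 108−1 = 107
step 6: 107 = 9·11 + 8; sub 12 for 11: 9·12 + 8; = 116; G_7 = 116−1 = 115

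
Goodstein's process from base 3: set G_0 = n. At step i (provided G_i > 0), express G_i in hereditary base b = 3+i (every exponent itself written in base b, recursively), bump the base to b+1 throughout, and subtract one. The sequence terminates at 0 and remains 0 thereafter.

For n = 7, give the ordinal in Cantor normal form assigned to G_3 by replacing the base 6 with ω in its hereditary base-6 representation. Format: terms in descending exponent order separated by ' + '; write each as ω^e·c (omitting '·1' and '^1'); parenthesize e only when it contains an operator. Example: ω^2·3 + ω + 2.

ω + 3

G_0=7  [base 3] 2·3 + 1  →[3↦4]→  2·4 + 1 = 9  −1 ⇒ G_1=8
G_1=8  [base 4] 2·4  →[4↦5]→  2·5 = 10  −1 ⇒ G_2=9
G_2=9  [base 5] 5 + 4  →[5↦6]→  6 + 4 = 10  −1 ⇒ G_3=9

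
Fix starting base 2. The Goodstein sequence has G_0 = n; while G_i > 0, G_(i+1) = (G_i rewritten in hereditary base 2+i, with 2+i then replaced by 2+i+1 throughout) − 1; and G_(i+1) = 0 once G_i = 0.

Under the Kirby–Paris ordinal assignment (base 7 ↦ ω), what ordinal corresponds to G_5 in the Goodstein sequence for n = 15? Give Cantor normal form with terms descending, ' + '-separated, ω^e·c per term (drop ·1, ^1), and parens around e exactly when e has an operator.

base 2: 15 = 2^(2 + 1) + 2^2 + 2 + 1; at 3: 3^(3 + 1) + 3^3 + 3 + 1 = 112; next = 111
base 3: 111 = 3^(3 + 1) + 3^3 + 3; at 4: 4^(4 + 1) + 4^4 + 4 = 1284; next = 1283
base 4: 1283 = 4^(4 + 1) + 4^4 + 3; at 5: 5^(5 + 1) + 5^5 + 3 = 18753; next = 18752
base 5: 18752 = 5^(5 + 1) + 5^5 + 2; at 6: 6^(6 + 1) + 6^6 + 2 = 326594; next = 326593
base 6: 326593 = 6^(6 + 1) + 6^6 + 1; at 7: 7^(7 + 1) + 7^7 + 1 = 6588345; next = 6588344

ω^(ω + 1) + ω^ω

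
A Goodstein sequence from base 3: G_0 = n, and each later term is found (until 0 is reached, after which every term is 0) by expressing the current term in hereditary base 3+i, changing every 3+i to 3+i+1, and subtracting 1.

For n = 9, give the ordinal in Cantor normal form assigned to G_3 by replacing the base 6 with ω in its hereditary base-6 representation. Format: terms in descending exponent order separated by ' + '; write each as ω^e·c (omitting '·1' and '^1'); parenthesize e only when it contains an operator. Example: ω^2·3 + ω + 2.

ω·3 + 1

i=0: 9 = 3^2 (b=3); 3→4: 4^2 = 16; 16−1 = 15
i=1: 15 = 3·4 + 3 (b=4); 4→5: 3·5 + 3 = 18; 18−1 = 17
i=2: 17 = 3·5 + 2 (b=5); 5→6: 3·6 + 2 = 20; 20−1 = 19
i=3: 19 = 3·6 + 1 (b=6); 6→7: 3·7 + 1 = 22; 22−1 = 21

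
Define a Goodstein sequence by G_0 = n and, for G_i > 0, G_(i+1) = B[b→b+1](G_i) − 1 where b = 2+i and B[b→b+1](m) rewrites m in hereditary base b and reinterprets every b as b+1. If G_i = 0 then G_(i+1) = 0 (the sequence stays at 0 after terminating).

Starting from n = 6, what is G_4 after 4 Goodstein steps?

46655

[0] 6 ≡ 2^2 + 2 (base 2). Lift 3: 30. −1: 29.
[1] 29 ≡ 3^3 + 2 (base 3). Lift 4: 258. −1: 257.
[2] 257 ≡ 4^4 + 1 (base 4). Lift 5: 3126. −1: 3125.
[3] 3125 ≡ 5^5 (base 5). Lift 6: 46656. −1: 46655.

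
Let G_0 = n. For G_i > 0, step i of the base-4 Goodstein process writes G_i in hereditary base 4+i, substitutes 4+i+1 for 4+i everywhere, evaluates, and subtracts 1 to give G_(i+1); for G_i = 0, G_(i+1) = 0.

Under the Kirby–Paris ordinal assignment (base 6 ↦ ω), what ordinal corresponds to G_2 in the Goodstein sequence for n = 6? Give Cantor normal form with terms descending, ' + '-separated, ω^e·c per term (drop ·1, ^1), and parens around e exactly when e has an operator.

ω

[0] 6 ≡ 4 + 2 (base 4). Lift 5: 7. −1: 6.
[1] 6 ≡ 5 + 1 (base 5). Lift 6: 7. −1: 6.
[2] 6 ≡ 6 (base 6). Lift 7: 7. −1: 6.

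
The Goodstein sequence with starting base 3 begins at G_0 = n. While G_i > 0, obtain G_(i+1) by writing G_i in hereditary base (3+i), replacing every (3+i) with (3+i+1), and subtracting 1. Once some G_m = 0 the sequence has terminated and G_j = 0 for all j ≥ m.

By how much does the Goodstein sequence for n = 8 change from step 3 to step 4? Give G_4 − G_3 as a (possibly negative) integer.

base 3: 8 = 2·3 + 2; at 4: 2·4 + 2 = 10; next = 9
base 4: 9 = 2·4 + 1; at 5: 2·5 + 1 = 11; next = 10
base 5: 10 = 2·5; at 6: 2·6 = 12; next = 11
base 6: 11 = 6 + 5; at 7: 7 + 5 = 12; next = 11

0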